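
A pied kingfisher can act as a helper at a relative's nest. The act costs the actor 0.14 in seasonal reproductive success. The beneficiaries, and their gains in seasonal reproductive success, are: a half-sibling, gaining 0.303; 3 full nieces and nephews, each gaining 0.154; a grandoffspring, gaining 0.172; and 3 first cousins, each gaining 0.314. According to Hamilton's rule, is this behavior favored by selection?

Hamilton's rule: the trait is favored when the sum of r·B over every recipient exceeds the actor's cost C.
r to a half-sibling = 0.25 (half-sibs share one parent — one path of length 2: r = (1/2)^2 = 1/4).
r to a full niece or nephew = 1/4 (full aunt/uncle↔niece/nephew: two paths of length 3 through the shared grandparent pair: r = 2·(1/2)^3 = 1/4).
r to a grandoffspring = 1/4 (two parent–offspring links: r = (1/2)^2 = 1/4).
r to a first cousin = 0.125 (first cousins share one grandparent pair — two paths of length 4: r = 2·(1/2)^4 = 1/8).
Summing one r·B term per recipient: 1·0.25·0.303 + 3·0.25·0.154 + 1·0.25·0.172 + 3·0.125·0.314 = 0.352.
0.352 > 0.14: the indirect benefit exceeds the cost.

Yes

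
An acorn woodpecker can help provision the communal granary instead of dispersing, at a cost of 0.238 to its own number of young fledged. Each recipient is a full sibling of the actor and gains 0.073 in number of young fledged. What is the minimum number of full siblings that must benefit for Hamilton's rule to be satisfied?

7

r to a full sibling = 0.5 (full sibs share both parents — two paths of length 2: r = 2·(1/2)^2 = 1/2).
Hamilton's rule: n·r·B > C  ⇒  n > C/(r·B) = 0.238/(0.5·0.073) = 6.521.
The smallest integer exceeding 6.521 is 7.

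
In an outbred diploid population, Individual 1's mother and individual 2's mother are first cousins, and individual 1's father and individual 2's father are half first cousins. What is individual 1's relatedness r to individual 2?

0.046875

Relatedness sums over independent paths through distinct common ancestors.
Individual 1 and individual 2 are related in two ways: second cousins through their mothers (r = 1/32) and half second cousins through their fathers (r = 1/64).
r = 1/32 + 1/64 = 0.046875.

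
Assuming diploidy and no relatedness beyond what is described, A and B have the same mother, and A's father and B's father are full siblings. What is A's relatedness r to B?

Independent pedigree routes through distinct common ancestors add.
A and B are related in two ways: half-sibs through their shared mother (r = 1/4) and first cousins through their fathers (r = 1/8).
r = 1/4 + 1/8 = 0.375.

0.375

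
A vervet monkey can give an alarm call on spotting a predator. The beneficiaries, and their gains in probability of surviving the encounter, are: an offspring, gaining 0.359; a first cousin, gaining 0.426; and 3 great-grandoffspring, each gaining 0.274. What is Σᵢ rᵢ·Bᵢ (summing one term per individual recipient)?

r to an offspring = 1/2 (one parent–offspring link: r = (1/2)^1 = 1/2).
r to a first cousin = 0.125 (first cousins share one grandparent pair — two paths of length 4: r = 2·(1/2)^4 = 1/8).
r to a great-grandoffspring = 1/8 (three parent–offspring links: r = (1/2)^3 = 1/8).
Summing one r·B term per recipient: 1·0.5·0.359 + 1·0.125·0.426 + 3·0.125·0.274 = 0.3355.

0.3355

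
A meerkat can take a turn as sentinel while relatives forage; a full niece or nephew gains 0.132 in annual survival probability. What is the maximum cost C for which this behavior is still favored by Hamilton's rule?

0.033

r to a full niece or nephew = 1/4 (full aunt/uncle↔niece/nephew: two paths of length 3 through the shared grandparent pair: r = 2·(1/2)^3 = 1/4).
Hamilton's rule: n·r·B > C, so the trait is favored while C < n·r·B = 1·0.25·0.132 = 0.033.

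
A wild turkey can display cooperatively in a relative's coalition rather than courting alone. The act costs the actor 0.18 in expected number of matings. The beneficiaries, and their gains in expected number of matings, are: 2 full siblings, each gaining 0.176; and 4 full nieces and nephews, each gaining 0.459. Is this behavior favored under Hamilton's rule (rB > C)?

Yes

Hamilton's rule: the trait is favored when the sum of r·B over every recipient exceeds the actor's cost C.
r to a full sibling = 1/2 (full sibs share both parents — two paths of length 2: r = 2·(1/2)^2 = 1/2).
r to a full niece or nephew = 1/4 (full aunt/uncle↔niece/nephew: two paths of length 3 through the shared grandparent pair: r = 2·(1/2)^3 = 1/4).
Summing one r·B term per recipient: 2·0.5·0.176 + 4·0.25·0.459 = 0.635.
0.635 > 0.18: the indirect benefit exceeds the cost.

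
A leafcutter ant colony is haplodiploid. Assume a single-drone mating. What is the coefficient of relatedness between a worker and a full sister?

0.75

Haplodiploid full sisters inherit their father's entire haploid genome identically (contributing 1/2) and on average half of their mother's contribution (1/2 · 1/2 = 1/4); r = 1/2 + 1/4 = 3/4.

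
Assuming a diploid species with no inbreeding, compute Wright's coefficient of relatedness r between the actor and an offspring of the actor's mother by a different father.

0.25

Each parent–offspring link contributes a factor of 1/2, and independent paths through distinct common ancestors add.
Half-sibs share one parent — one path of length 2: r = (1/2)^2 = 1/4.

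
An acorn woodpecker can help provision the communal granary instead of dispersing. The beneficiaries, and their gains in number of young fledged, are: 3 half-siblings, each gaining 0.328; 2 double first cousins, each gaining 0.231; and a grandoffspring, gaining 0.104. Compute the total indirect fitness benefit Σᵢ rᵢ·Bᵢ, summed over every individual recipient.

0.3875

r to a half-sibling = 1/4 (half-sibs share one parent — one path of length 2: r = (1/2)^2 = 1/4).
r to a double first cousin = 1/4 (double first cousins share both grandparent pairs — four paths of length 4: r = 4·(1/2)^4 = 1/4).
r to a grandoffspring = 1/4 (two parent–offspring links: r = (1/2)^2 = 1/4).
Summing one r·B term per recipient: 3·0.25·0.328 + 2·0.25·0.231 + 1·0.25·0.104 = 0.3875.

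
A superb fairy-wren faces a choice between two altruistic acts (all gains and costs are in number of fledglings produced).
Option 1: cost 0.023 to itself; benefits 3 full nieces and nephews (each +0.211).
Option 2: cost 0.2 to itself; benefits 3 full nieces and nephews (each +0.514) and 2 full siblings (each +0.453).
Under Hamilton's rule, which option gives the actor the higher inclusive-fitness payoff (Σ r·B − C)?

Option 2

Option 1: r to a full niece or nephew = 0.25.
Option 1: Σ r·B − C = (3·0.25·0.211) − 0.023 = 0.13525.
Option 2: r to a full niece or nephew = 0.25.
Option 2: r to a full sibling = 0.5.
Option 2: Σ r·B − C = (3·0.25·0.514 + 2·0.5·0.453) − 0.2 = 0.6385.
Option 2 has the higher net inclusive-fitness payoff.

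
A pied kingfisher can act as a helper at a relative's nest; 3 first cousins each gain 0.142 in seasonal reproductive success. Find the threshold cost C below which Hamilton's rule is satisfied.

r to a first cousin = 0.125 (first cousins share one grandparent pair — two paths of length 4: r = 2·(1/2)^4 = 1/8).
Hamilton's rule: n·r·B > C, so the trait is favored while C < n·r·B = 3·0.125·0.142 = 0.05325.

0.05325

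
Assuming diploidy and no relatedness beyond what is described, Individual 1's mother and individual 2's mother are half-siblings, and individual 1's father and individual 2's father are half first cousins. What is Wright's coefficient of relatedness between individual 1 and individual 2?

0.078125

Wright's path rule: contributions from independent ancestry routes add.
Individual 1 and individual 2 are related in two ways: half first cousins through their mothers (r = 1/16) and half second cousins through their fathers (r = 1/64).
r = 1/16 + 1/64 = 5/64 = 0.078125.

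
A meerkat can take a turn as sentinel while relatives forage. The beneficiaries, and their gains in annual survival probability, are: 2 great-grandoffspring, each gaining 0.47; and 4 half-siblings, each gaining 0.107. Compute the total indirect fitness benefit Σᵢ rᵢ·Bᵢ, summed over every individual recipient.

r to a great-grandoffspring = 0.125 (three parent–offspring links: r = (1/2)^3 = 1/8).
r to a half-sibling = 0.25 (half-sibs share one parent — one path of length 2: r = (1/2)^2 = 1/4).
Summing one r·B term per recipient: 2·0.125·0.47 + 4·0.25·0.107 = 0.2245.

0.2245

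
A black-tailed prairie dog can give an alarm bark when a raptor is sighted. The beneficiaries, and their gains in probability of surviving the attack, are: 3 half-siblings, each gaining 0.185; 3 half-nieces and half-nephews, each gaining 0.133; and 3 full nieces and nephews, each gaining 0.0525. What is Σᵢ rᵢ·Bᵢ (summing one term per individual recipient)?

r to a half-sibling = 1/4 (half-sibs share one parent — one path of length 2: r = (1/2)^2 = 1/4).
r to a half-niece or half-nephew = 1/8 (half-aunt/uncle↔niece/nephew: one path of length 3: r = (1/2)^3 = 1/8).
r to a full niece or nephew = 1/4 (full aunt/uncle↔niece/nephew: two paths of length 3 through the shared grandparent pair: r = 2·(1/2)^3 = 1/4).
Summing one r·B term per recipient: 3·0.25·0.185 + 3·0.125·0.133 + 3·0.25·0.0525 = 0.228.

0.228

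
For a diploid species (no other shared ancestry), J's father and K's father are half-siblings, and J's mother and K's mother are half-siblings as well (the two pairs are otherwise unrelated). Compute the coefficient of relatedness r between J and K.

0.125

With two independent routes of shared ancestry, r is the sum of the two contributions.
J and K are related in two ways: half first cousins through their fathers (r = 1/16) and half first cousins through their mothers (r = 1/16).
r = 1/16 + 1/16 = 0.125.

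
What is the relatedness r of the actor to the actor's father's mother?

Each parent–offspring link contributes a factor of 1/2, and independent paths through distinct common ancestors add.
Two parent–offspring links: r = (1/2)^2 = 1/4.

0.25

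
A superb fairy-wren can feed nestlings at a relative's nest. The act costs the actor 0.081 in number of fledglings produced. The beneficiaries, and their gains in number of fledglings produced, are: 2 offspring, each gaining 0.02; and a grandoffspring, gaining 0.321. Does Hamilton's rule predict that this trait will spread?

Hamilton's rule: the trait is favored when the sum of r·B over every recipient exceeds the actor's cost C.
r to an offspring = 1/2 (one parent–offspring link: r = (1/2)^1 = 1/2).
r to a grandoffspring = 1/4 (two parent–offspring links: r = (1/2)^2 = 1/4).
Summing one r·B term per recipient: 2·0.5·0.02 + 1·0.25·0.321 = 0.10025.
0.10025 > 0.081: the indirect benefit exceeds the cost.

Yes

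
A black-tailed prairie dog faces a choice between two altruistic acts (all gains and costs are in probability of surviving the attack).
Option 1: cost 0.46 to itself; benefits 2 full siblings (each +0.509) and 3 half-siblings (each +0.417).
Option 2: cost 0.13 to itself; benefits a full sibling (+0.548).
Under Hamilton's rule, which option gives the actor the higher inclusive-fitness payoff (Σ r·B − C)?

Option 1

Option 1: r to a full sibling = 0.5.
Option 1: r to a half-sibling = 0.25.
Option 1: Σ r·B − C = (2·0.5·0.509 + 3·0.25·0.417) − 0.46 = 0.36175.
Option 2: r to a full sibling = 0.5.
Option 2: Σ r·B − C = (1·0.5·0.548) − 0.13 = 0.144.
Option 1 has the higher net inclusive-fitness payoff.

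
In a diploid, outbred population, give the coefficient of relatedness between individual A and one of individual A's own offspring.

0.5

Each parent–offspring link contributes a factor of 1/2, and independent paths through distinct common ancestors add.
One parent–offspring link: r = (1/2)^1 = 1/2.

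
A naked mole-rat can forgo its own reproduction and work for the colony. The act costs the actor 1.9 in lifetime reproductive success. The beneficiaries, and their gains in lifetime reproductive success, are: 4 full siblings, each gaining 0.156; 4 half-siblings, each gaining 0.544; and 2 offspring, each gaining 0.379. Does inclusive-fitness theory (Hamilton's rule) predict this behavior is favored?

No

Hamilton's rule: the trait is favored when the sum of r·B over every recipient exceeds the actor's cost C.
r to a full sibling = 1/2 (full sibs share both parents — two paths of length 2: r = 2·(1/2)^2 = 1/2).
r to a half-sibling = 0.25 (half-sibs share one parent — one path of length 2: r = (1/2)^2 = 1/4).
r to an offspring = 1/2 (one parent–offspring link: r = (1/2)^1 = 1/2).
Summing one r·B term per recipient: 4·0.5·0.156 + 4·0.25·0.544 + 2·0.5·0.379 = 1.235.
1.235 < 1.9: the indirect benefit is less than the cost.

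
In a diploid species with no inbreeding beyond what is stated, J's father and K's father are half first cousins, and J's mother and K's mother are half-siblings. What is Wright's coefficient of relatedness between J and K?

Wright's path rule: contributions from independent ancestry routes add.
J and K are related in two ways: half second cousins through their fathers (r = 1/64) and half first cousins through their mothers (r = 1/16).
r = 1/64 + 1/16 = 5/64 = 0.078125.

0.078125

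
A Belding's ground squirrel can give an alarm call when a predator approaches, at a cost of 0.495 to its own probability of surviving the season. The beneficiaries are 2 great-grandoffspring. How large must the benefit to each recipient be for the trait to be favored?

1.98

r to a great-grandoffspring = 0.125 (three parent–offspring links: r = (1/2)^3 = 1/8).
Hamilton's rule with n recipients of equal r: n·r·B > C, so B > C/(n·r) = 0.495/(2·0.125) = 1.98.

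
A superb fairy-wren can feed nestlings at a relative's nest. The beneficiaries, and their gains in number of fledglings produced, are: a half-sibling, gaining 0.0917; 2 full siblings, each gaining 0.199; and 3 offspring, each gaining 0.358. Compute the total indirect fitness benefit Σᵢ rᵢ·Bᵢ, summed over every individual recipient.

r to a half-sibling = 0.25 (half-sibs share one parent — one path of length 2: r = (1/2)^2 = 1/4).
r to a full sibling = 1/2 (full sibs share both parents — two paths of length 2: r = 2·(1/2)^2 = 1/2).
r to an offspring = 1/2 (one parent–offspring link: r = (1/2)^1 = 1/2).
Summing one r·B term per recipient: 1·0.25·0.0917 + 2·0.5·0.199 + 3·0.5·0.358 = 0.758925.

0.758925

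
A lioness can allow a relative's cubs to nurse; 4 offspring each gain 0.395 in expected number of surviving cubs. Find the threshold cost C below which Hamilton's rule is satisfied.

r to an offspring = 1/2 (one parent–offspring link: r = (1/2)^1 = 1/2).
Hamilton's rule: n·r·B > C, so the trait is favored while C < n·r·B = 4·0.5·0.395 = 0.79.

0.79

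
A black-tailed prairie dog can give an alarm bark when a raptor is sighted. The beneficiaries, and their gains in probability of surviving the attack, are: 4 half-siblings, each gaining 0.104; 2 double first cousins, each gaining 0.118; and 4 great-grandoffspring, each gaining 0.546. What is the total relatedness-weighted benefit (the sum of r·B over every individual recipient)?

r to a half-sibling = 0.25 (half-sibs share one parent — one path of length 2: r = (1/2)^2 = 1/4).
r to a double first cousin = 0.25 (double first cousins share both grandparent pairs — four paths of length 4: r = 4·(1/2)^4 = 1/4).
r to a great-grandoffspring = 0.125 (three parent–offspring links: r = (1/2)^3 = 1/8).
Summing one r·B term per recipient: 4·0.25·0.104 + 2·0.25·0.118 + 4·0.125·0.546 = 0.436.

0.436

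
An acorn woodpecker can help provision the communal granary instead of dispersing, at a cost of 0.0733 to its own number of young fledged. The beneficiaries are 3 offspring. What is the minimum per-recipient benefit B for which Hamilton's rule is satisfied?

r to an offspring = 1/2 (one parent–offspring link: r = (1/2)^1 = 1/2).
Hamilton's rule with n recipients of equal r: n·r·B > C, so B > C/(n·r) = 0.0733/(3·0.5) = 0.0489.

0.0489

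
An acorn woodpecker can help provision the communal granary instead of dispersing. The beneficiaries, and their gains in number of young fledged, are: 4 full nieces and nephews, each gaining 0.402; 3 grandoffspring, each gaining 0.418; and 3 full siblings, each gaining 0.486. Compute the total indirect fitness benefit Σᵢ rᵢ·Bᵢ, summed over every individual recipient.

1.4445

r to a full niece or nephew = 0.25 (full aunt/uncle↔niece/nephew: two paths of length 3 through the shared grandparent pair: r = 2·(1/2)^3 = 1/4).
r to a grandoffspring = 0.25 (two parent–offspring links: r = (1/2)^2 = 1/4).
r to a full sibling = 1/2 (full sibs share both parents — two paths of length 2: r = 2·(1/2)^2 = 1/2).
Summing one r·B term per recipient: 4·0.25·0.402 + 3·0.25·0.418 + 3·0.5·0.486 = 1.4445.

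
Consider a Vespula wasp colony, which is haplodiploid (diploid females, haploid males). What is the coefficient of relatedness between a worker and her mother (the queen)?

One meiotic link between diploid queen and diploid daughter: r = 1/2.

0.5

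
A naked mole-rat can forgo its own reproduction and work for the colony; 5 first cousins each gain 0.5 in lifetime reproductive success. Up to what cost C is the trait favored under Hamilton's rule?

r to a first cousin = 1/8 (first cousins share one grandparent pair — two paths of length 4: r = 2·(1/2)^4 = 1/8).
Hamilton's rule: n·r·B > C, so the trait is favored while C < n·r·B = 5·0.125·0.5 = 0.3125.

0.3125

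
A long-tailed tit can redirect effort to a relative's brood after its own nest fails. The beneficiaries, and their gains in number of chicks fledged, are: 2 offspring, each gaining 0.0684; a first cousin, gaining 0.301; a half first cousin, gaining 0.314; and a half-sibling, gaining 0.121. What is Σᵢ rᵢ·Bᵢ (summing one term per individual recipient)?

0.1559

r to an offspring = 1/2 (one parent–offspring link: r = (1/2)^1 = 1/2).
r to a first cousin = 1/8 (first cousins share one grandparent pair — two paths of length 4: r = 2·(1/2)^4 = 1/8).
r to a half first cousin = 1/16 (half first cousins share one grandparent — one path of length 4: r = (1/2)^4 = 1/16).
r to a half-sibling = 0.25 (half-sibs share one parent — one path of length 2: r = (1/2)^2 = 1/4).
Summing one r·B term per recipient: 2·0.5·0.0684 + 1·0.125·0.301 + 1·0.0625·0.314 + 1·0.25·0.121 = 0.1559.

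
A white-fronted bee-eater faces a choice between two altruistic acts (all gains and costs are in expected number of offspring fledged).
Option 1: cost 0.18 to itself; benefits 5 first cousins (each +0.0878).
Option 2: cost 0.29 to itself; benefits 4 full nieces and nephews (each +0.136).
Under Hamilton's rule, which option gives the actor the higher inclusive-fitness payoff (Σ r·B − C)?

Option 1

Option 1: r to a first cousin = 0.125.
Option 1: Σ r·B − C = (5·0.125·0.0878) − 0.18 = -0.125125.
Option 2: r to a full niece or nephew = 0.25.
Option 2: Σ r·B − C = (4·0.25·0.136) − 0.29 = -0.154.
Option 1 has the higher net inclusive-fitness payoff.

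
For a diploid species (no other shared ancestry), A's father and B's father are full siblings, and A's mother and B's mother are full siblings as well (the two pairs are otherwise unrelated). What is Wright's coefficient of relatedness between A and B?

Wright's path rule: contributions from independent ancestry routes add.
A and B are related in two ways: first cousins through their fathers (r = 1/8) and first cousins through their mothers (r = 1/8) — i.e. double first cousins.
r = 1/8 + 1/8 = 1/4 = 0.25.

0.25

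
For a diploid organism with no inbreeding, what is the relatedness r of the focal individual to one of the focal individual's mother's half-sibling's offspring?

0.0625

Each parent–offspring link contributes a factor of 1/2, and independent paths through distinct common ancestors add.
Half first cousins share one grandparent — one path of length 4: r = (1/2)^4 = 1/16.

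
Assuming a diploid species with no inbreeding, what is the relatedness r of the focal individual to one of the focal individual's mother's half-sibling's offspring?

Each parent–offspring link contributes a factor of 1/2, and independent paths through distinct common ancestors add.
Half first cousins share one grandparent — one path of length 4: r = (1/2)^4 = 1/16.

0.0625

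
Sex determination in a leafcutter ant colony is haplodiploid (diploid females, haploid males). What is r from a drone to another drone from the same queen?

0.5

Haploid brothers each carry a random half of the queen's diploid genome, so on average they share half: r = 1/2.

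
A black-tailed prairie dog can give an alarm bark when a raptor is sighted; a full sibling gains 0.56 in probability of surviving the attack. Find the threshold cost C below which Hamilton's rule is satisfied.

0.28

r to a full sibling = 1/2 (full sibs share both parents — two paths of length 2: r = 2·(1/2)^2 = 1/2).
Hamilton's rule: n·r·B > C, so the trait is favored while C < n·r·B = 1·0.5·0.56 = 0.28.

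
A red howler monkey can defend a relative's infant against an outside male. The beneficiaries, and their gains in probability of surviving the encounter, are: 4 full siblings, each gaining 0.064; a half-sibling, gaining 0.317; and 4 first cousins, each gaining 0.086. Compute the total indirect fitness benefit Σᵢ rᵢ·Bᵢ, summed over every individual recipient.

0.25025

r to a full sibling = 1/2 (full sibs share both parents — two paths of length 2: r = 2·(1/2)^2 = 1/2).
r to a half-sibling = 1/4 (half-sibs share one parent — one path of length 2: r = (1/2)^2 = 1/4).
r to a first cousin = 0.125 (first cousins share one grandparent pair — two paths of length 4: r = 2·(1/2)^4 = 1/8).
Summing one r·B term per recipient: 4·0.5·0.064 + 1·0.25·0.317 + 4·0.125·0.086 = 0.25025.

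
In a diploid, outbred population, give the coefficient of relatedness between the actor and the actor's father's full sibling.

0.25

Each parent–offspring link contributes a factor of 1/2, and independent paths through distinct common ancestors add.
Full aunt/uncle↔niece/nephew: two paths of length 3 through the shared grandparent pair: r = 2·(1/2)^3 = 1/4.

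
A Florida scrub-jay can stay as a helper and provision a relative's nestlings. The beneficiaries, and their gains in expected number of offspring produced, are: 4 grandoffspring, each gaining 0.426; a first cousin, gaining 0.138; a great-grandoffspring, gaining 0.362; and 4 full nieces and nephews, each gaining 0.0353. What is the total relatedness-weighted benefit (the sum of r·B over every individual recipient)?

r to a grandoffspring = 0.25 (two parent–offspring links: r = (1/2)^2 = 1/4).
r to a first cousin = 1/8 (first cousins share one grandparent pair — two paths of length 4: r = 2·(1/2)^4 = 1/8).
r to a great-grandoffspring = 0.125 (three parent–offspring links: r = (1/2)^3 = 1/8).
r to a full niece or nephew = 1/4 (full aunt/uncle↔niece/nephew: two paths of length 3 through the shared grandparent pair: r = 2·(1/2)^3 = 1/4).
Summing one r·B term per recipient: 4·0.25·0.426 + 1·0.125·0.138 + 1·0.125·0.362 + 4·0.25·0.0353 = 0.5238.

0.5238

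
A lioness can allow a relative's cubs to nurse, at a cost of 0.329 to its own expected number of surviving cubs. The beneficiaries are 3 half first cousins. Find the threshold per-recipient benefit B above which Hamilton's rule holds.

1.7547

r to a half first cousin = 0.0625 (half first cousins share one grandparent — one path of length 4: r = (1/2)^4 = 1/16).
Hamilton's rule with n recipients of equal r: n·r·B > C, so B > C/(n·r) = 0.329/(3·0.0625) = 1.7547.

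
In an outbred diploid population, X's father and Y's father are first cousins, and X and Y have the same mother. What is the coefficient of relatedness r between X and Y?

Relatedness sums over independent paths through distinct common ancestors.
X and Y are related in two ways: second cousins through their fathers (r = 1/32) and half-sibs through their shared mother (r = 1/4).
r = 1/32 + 1/4 = 0.28125.

0.28125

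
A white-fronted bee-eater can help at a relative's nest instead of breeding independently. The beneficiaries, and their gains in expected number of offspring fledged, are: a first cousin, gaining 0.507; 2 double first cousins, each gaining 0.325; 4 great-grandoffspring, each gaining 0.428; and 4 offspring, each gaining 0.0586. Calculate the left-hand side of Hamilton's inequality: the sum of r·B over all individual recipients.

r to a first cousin = 0.125 (first cousins share one grandparent pair — two paths of length 4: r = 2·(1/2)^4 = 1/8).
r to a double first cousin = 1/4 (double first cousins share both grandparent pairs — four paths of length 4: r = 4·(1/2)^4 = 1/4).
r to a great-grandoffspring = 0.125 (three parent–offspring links: r = (1/2)^3 = 1/8).
r to an offspring = 1/2 (one parent–offspring link: r = (1/2)^1 = 1/2).
Summing one r·B term per recipient: 1·0.125·0.507 + 2·0.25·0.325 + 4·0.125·0.428 + 4·0.5·0.0586 = 0.557075.

0.557075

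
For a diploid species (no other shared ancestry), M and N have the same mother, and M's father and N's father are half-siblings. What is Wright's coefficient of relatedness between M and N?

0.3125

Relatedness sums over independent paths through distinct common ancestors.
M and N are related in two ways: half-sibs through their shared mother (r = 1/4) and half first cousins through their fathers (r = 1/16).
r = 1/4 + 1/16 = 0.3125.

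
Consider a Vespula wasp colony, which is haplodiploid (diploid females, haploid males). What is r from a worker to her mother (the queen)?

One meiotic link between diploid queen and diploid daughter: r = 1/2.

0.5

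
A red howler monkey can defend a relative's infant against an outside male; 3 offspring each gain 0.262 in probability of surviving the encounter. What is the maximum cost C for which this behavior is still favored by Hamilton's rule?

r to an offspring = 1/2 (one parent–offspring link: r = (1/2)^1 = 1/2).
Hamilton's rule: n·r·B > C, so the trait is favored while C < n·r·B = 3·0.5·0.262 = 0.393.

0.393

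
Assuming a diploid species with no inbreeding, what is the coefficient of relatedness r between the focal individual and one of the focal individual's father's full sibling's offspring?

Each parent–offspring link contributes a factor of 1/2, and independent paths through distinct common ancestors add.
First cousins share one grandparent pair — two paths of length 4: r = 2·(1/2)^4 = 1/8.

0.125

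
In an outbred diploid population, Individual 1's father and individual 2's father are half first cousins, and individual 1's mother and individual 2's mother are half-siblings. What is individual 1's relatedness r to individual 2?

0.078125

With two independent routes of shared ancestry, r is the sum of the two contributions.
Individual 1 and individual 2 are related in two ways: half second cousins through their fathers (r = 1/64) and half first cousins through their mothers (r = 1/16).
r = 1/64 + 1/16 = 0.078125.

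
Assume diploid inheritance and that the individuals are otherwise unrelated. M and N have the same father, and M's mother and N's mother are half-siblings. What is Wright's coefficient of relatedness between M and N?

0.3125

Wright's path rule: contributions from independent ancestry routes add.
M and N are related in two ways: half-sibs through their shared father (r = 1/4) and half first cousins through their mothers (r = 1/16).
r = 1/4 + 1/16 = 5/16 = 0.3125.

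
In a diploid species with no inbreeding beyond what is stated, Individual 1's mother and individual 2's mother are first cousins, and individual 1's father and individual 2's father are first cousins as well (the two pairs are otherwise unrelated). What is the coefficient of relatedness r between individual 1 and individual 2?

0.0625

Wright's path rule: contributions from independent ancestry routes add.
Individual 1 and individual 2 are related in two ways: second cousins through their mothers (r = 1/32) and second cousins through their fathers (r = 1/32).
r = 1/32 + 1/32 = 0.0625.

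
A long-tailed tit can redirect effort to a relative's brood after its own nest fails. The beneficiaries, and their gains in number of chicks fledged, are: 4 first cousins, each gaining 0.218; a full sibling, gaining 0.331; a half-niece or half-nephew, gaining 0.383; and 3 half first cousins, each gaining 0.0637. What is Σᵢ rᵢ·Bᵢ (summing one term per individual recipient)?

0.33431875

r to a first cousin = 0.125 (first cousins share one grandparent pair — two paths of length 4: r = 2·(1/2)^4 = 1/8).
r to a full sibling = 1/2 (full sibs share both parents — two paths of length 2: r = 2·(1/2)^2 = 1/2).
r to a half-niece or half-nephew = 0.125 (half-aunt/uncle↔niece/nephew: one path of length 3: r = (1/2)^3 = 1/8).
r to a half first cousin = 0.0625 (half first cousins share one grandparent — one path of length 4: r = (1/2)^4 = 1/16).
Summing one r·B term per recipient: 4·0.125·0.218 + 1·0.5·0.331 + 1·0.125·0.383 + 3·0.0625·0.0637 = 0.33431875.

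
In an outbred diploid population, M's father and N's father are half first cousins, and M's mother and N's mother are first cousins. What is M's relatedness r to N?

Wright's path rule: contributions from independent ancestry routes add.
M and N are related in two ways: half second cousins through their fathers (r = 1/64) and second cousins through their mothers (r = 1/32).
r = 1/64 + 1/32 = 0.046875.

0.046875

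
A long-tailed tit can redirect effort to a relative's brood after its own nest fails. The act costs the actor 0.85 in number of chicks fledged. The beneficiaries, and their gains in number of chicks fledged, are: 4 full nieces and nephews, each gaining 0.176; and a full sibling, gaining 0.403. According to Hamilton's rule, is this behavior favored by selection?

Hamilton's rule: the trait is favored when the sum of r·B over every recipient exceeds the actor's cost C.
r to a full niece or nephew = 0.25 (full aunt/uncle↔niece/nephew: two paths of length 3 through the shared grandparent pair: r = 2·(1/2)^3 = 1/4).
r to a full sibling = 1/2 (full sibs share both parents — two paths of length 2: r = 2·(1/2)^2 = 1/2).
Summing one r·B term per recipient: 4·0.25·0.176 + 1·0.5·0.403 = 0.3775.
0.3775 < 0.85: the indirect benefit is less than the cost.

No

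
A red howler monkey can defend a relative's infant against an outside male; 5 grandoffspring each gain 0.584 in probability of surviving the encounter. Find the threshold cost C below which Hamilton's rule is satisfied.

0.73

r to a grandoffspring = 1/4 (two parent–offspring links: r = (1/2)^2 = 1/4).
Hamilton's rule: n·r·B > C, so the trait is favored while C < n·r·B = 5·0.25·0.584 = 0.73.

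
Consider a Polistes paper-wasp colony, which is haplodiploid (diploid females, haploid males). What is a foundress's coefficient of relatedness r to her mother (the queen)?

One meiotic link between diploid queen and diploid daughter: r = 1/2.

0.5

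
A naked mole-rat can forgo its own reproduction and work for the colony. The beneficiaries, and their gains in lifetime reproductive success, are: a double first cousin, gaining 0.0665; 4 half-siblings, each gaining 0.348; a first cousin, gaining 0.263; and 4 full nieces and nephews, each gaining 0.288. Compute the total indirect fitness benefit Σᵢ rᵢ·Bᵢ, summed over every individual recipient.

0.6855

r to a double first cousin = 0.25 (double first cousins share both grandparent pairs — four paths of length 4: r = 4·(1/2)^4 = 1/4).
r to a half-sibling = 0.25 (half-sibs share one parent — one path of length 2: r = (1/2)^2 = 1/4).
r to a first cousin = 1/8 (first cousins share one grandparent pair — two paths of length 4: r = 2·(1/2)^4 = 1/8).
r to a full niece or nephew = 1/4 (full aunt/uncle↔niece/nephew: two paths of length 3 through the shared grandparent pair: r = 2·(1/2)^3 = 1/4).
Summing one r·B term per recipient: 1·0.25·0.0665 + 4·0.25·0.348 + 1·0.125·0.263 + 4·0.25·0.288 = 0.6855.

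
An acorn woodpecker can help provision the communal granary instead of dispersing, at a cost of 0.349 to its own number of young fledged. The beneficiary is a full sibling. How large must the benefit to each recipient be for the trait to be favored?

0.698

r to a full sibling = 1/2 (full sibs share both parents — two paths of length 2: r = 2·(1/2)^2 = 1/2).
Hamilton's rule with n recipients of equal r: n·r·B > C, so B > C/(n·r) = 0.349/(1·0.5) = 0.698.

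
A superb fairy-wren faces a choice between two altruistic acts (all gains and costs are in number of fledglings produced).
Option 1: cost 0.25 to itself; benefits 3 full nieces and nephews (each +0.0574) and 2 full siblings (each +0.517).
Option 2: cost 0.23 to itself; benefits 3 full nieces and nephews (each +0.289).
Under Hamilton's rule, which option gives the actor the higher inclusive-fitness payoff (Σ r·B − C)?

Option 1: r to a full niece or nephew = 0.25.
Option 1: r to a full sibling = 0.5.
Option 1: Σ r·B − C = (3·0.25·0.0574 + 2·0.5·0.517) − 0.25 = 0.31005.
Option 2: r to a full niece or nephew = 0.25.
Option 2: Σ r·B − C = (3·0.25·0.289) − 0.23 = -0.01325.
Option 1 has the higher net inclusive-fitness payoff.

Option 1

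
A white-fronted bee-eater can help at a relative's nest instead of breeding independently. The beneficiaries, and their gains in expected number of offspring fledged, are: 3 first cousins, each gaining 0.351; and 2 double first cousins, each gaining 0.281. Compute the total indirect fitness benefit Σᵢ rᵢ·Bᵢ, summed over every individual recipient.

r to a first cousin = 0.125 (first cousins share one grandparent pair — two paths of length 4: r = 2·(1/2)^4 = 1/8).
r to a double first cousin = 1/4 (double first cousins share both grandparent pairs — four paths of length 4: r = 4·(1/2)^4 = 1/4).
Summing one r·B term per recipient: 3·0.125·0.351 + 2·0.25·0.281 = 0.272125.

0.272125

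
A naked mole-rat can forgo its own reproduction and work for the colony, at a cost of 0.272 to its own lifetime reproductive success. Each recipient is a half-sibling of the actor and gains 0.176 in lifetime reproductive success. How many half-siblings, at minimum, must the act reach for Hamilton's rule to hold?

r to a half-sibling = 0.25 (half-sibs share one parent — one path of length 2: r = (1/2)^2 = 1/4).
Hamilton's rule: n·r·B > C  ⇒  n > C/(r·B) = 0.272/(0.25·0.176) = 6.182.
The smallest integer exceeding 6.182 is 7.

7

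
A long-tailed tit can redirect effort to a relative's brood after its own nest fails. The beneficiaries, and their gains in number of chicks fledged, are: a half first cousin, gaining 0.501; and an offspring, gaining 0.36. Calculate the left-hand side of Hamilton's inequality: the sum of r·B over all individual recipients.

0.2113125

r to a half first cousin = 1/16 (half first cousins share one grandparent — one path of length 4: r = (1/2)^4 = 1/16).
r to an offspring = 0.5 (one parent–offspring link: r = (1/2)^1 = 1/2).
Summing one r·B term per recipient: 1·0.0625·0.501 + 1·0.5·0.36 = 0.2113125.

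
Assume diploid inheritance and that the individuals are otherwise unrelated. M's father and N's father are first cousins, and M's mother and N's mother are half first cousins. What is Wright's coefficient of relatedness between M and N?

Relatedness sums over independent paths through distinct common ancestors.
M and N are related in two ways: second cousins through their fathers (r = 1/32) and half second cousins through their mothers (r = 1/64).
r = 1/32 + 1/64 = 3/64 = 0.046875.

0.046875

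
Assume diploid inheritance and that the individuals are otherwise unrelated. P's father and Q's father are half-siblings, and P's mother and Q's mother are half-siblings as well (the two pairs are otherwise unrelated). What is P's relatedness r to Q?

0.125

Independent pedigree routes through distinct common ancestors add.
P and Q are related in two ways: half first cousins through their fathers (r = 1/16) and half first cousins through their mothers (r = 1/16).
r = 1/16 + 1/16 = 1/8 = 0.125.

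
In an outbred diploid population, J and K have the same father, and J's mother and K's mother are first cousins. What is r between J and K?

0.28125

With two independent routes of shared ancestry, r is the sum of the two contributions.
J and K are related in two ways: half-sibs through their shared father (r = 1/4) and second cousins through their mothers (r = 1/32).
r = 1/4 + 1/32 = 0.28125.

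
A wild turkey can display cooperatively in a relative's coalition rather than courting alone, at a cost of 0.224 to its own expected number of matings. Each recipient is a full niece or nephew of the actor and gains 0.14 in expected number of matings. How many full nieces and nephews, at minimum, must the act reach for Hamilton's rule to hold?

7

r to a full niece or nephew = 1/4 (full aunt/uncle↔niece/nephew: two paths of length 3 through the shared grandparent pair: r = 2·(1/2)^3 = 1/4).
Hamilton's rule: n·r·B > C  ⇒  n > C/(r·B) = 0.224/(0.25·0.14) = 6.4.
The smallest integer exceeding 6.4 is 7.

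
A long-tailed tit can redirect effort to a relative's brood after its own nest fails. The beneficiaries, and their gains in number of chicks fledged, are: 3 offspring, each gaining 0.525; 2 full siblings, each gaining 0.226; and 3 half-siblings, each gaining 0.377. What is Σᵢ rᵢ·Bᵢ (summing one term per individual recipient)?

1.29625

r to an offspring = 1/2 (one parent–offspring link: r = (1/2)^1 = 1/2).
r to a full sibling = 0.5 (full sibs share both parents — two paths of length 2: r = 2·(1/2)^2 = 1/2).
r to a half-sibling = 1/4 (half-sibs share one parent — one path of length 2: r = (1/2)^2 = 1/4).
Summing one r·B term per recipient: 3·0.5·0.525 + 2·0.5·0.226 + 3·0.25·0.377 = 1.29625.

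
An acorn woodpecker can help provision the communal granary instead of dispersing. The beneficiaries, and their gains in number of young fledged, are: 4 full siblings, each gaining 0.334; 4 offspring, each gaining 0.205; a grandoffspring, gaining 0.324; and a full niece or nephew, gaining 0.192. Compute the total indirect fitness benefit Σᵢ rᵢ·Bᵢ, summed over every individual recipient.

r to a full sibling = 0.5 (full sibs share both parents — two paths of length 2: r = 2·(1/2)^2 = 1/2).
r to an offspring = 1/2 (one parent–offspring link: r = (1/2)^1 = 1/2).
r to a grandoffspring = 1/4 (two parent–offspring links: r = (1/2)^2 = 1/4).
r to a full niece or nephew = 1/4 (full aunt/uncle↔niece/nephew: two paths of length 3 through the shared grandparent pair: r = 2·(1/2)^3 = 1/4).
Summing one r·B term per recipient: 4·0.5·0.334 + 4·0.5·0.205 + 1·0.25·0.324 + 1·0.25·0.192 = 1.207.

1.207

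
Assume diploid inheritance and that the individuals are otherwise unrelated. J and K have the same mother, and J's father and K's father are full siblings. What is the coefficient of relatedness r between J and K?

0.375

Independent pedigree routes through distinct common ancestors add.
J and K are related in two ways: half-sibs through their shared mother (r = 1/4) and first cousins through their fathers (r = 1/8).
r = 1/4 + 1/8 = 3/8 = 0.375.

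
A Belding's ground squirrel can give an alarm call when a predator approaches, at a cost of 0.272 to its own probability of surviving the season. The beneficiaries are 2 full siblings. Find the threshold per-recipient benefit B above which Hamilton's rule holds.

0.272

r to a full sibling = 1/2 (full sibs share both parents — two paths of length 2: r = 2·(1/2)^2 = 1/2).
Hamilton's rule with n recipients of equal r: n·r·B > C, so B > C/(n·r) = 0.272/(2·0.5) = 0.272.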